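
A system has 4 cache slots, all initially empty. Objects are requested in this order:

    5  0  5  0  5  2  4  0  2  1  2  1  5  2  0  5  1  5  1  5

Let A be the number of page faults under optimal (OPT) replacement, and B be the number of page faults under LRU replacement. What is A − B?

Under OPT: F F . . . F F . . F . . . . . . . . . . → 5 faults.
Under LRU: F F . . . F F . . F . . F . . . . . . . → 6 faults.
A − B = 5 − 6 = -1.

-1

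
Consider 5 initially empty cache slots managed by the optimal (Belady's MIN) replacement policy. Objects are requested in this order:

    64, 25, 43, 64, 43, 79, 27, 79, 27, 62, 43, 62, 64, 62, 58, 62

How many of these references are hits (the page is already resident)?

9

64 -> miss, frames (64)
25 -> miss, frames (64 25)
43 -> miss, frames (64 25 43)
64 -> hit
43 -> hit
79 -> miss, frames (64 25 43 79)
27 -> miss, frames (64 25 43 79 27)
79 -> hit
27 -> hit
62 -> miss, evict 27, frames (64 25 43 79 62)
43 -> hit
62 -> hit
64 -> hit
62 -> hit
58 -> miss, evict 79, frames (64 25 43 62 58)
62 -> hit
Hits: 9.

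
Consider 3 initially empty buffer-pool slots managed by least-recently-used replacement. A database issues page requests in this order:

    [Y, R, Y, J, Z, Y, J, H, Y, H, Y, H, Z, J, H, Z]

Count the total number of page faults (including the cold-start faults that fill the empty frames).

Y -> fault, frames [Y]
R -> fault, frames [Y, R]
Y -> hit
J -> fault, frames [R, Y, J]
Z -> fault, evict R, frames [Y, J, Z]
Y -> hit
J -> hit
H -> fault, evict Z, frames [Y, J, H]
Y -> hit
H -> hit
Y -> hit
H -> hit
Z -> fault, evict J, frames [Y, H, Z]
J -> fault, evict Y, frames [H, Z, J]
H -> hit
Z -> hit
Page faults: 7.

7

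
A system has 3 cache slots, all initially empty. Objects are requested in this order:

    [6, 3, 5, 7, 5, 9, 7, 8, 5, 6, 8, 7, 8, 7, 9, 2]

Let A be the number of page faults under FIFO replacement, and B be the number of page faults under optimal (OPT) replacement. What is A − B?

3

Under FIFO: F F F F . F . F F F . F F . F F → 12 faults.
Under OPT: F F F F . F . F . F . . . . F F → 9 faults.
A − B = 12 − 9 = 3.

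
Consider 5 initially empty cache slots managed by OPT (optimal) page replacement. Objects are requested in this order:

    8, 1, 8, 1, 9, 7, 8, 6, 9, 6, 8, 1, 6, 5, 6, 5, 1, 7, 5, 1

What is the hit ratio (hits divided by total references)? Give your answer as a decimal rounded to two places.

0.70

8: fault, frames (8)
1: fault, frames (8 1)
8: hit
1: hit
9: fault, frames (8 1 9)
7: fault, frames (8 1 9 7)
8: hit
6: fault, frames (8 1 9 7 6)
9: hit
6: hit
8: hit
1: hit
6: hit
5: fault, evict 9, frames (8 1 7 6 5)
6: hit
5: hit
1: hit
7: hit
5: hit
1: hit
Hits: 14 of 20 references → 14/20 = 0.7000.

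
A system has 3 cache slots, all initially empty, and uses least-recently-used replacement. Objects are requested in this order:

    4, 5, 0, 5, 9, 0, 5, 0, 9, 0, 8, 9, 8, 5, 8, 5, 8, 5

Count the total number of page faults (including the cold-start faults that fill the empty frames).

4 -> fault, frames {4}
5 -> fault, frames {4,5}
0 -> fault, frames {4,5,0}
5 -> hit
9 -> fault, evict 4, frames {0,5,9}
0 -> hit
5 -> hit
0 -> hit
9 -> hit
0 -> hit
8 -> fault, evict 5, frames {9,0,8}
9 -> hit
8 -> hit
5 -> fault, evict 0, frames {9,8,5}
8 -> hit
5 -> hit
8 -> hit
5 -> hit
Page faults: 6.

6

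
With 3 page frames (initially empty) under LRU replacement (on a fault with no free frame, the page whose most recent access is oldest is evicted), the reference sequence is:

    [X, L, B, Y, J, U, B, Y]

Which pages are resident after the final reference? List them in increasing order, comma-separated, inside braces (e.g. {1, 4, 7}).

{B, U, Y}

X → miss, frames {X}
L → miss, frames {X,L}
B → miss, frames {X,L,B}
Y → miss, evict X, frames {L,B,Y}
J → miss, evict L, frames {B,Y,J}
U → miss, evict B, frames {Y,J,U}
B → miss, evict Y, frames {J,U,B}
Y → miss, evict J, frames {U,B,Y}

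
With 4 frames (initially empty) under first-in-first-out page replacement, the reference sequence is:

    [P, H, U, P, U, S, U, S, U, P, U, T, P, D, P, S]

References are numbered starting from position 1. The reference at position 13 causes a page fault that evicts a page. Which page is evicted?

pos 1: P → fault, frames (P)
pos 2: H → fault, frames (P H)
pos 3: U → fault, frames (P H U)
pos 4: P → hit
pos 5: U → hit
pos 6: S → fault, frames (P H U S)
pos 7: U → hit
pos 8: S → hit
pos 9: U → hit
pos 10: P → hit
pos 11: U → hit
pos 12: T → fault, evict P, frames (H U S T)
pos 13: P → fault, evict H, frames (U S T P)
At position 13, page H is evicted.

H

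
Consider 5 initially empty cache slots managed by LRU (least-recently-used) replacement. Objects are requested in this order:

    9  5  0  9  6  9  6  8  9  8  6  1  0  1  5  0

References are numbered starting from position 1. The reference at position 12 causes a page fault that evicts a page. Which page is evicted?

5

pos 1: 9 -> miss, frames [9]
pos 2: 5 -> miss, frames [9, 5]
pos 3: 0 -> miss, frames [9, 5, 0]
pos 4: 9 -> hit
pos 5: 6 -> miss, frames [5, 0, 9, 6]
pos 6: 9 -> hit
pos 7: 6 -> hit
pos 8: 8 -> miss, frames [5, 0, 9, 6, 8]
pos 9: 9 -> hit
pos 10: 8 -> hit
pos 11: 6 -> hit
pos 12: 1 -> miss, evict 5, frames [0, 9, 8, 6, 1]
At position 12, page 5 is evicted.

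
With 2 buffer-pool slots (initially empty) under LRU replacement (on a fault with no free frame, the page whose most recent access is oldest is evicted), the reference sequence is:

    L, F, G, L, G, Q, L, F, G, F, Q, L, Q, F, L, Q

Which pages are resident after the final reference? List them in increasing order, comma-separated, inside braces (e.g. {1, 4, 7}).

{L, Q}

L -> fault, frames {L}
F -> fault, frames {L,F}
G -> fault, evict L, frames {F,G}
L -> fault, evict F, frames {G,L}
G -> hit
Q -> fault, evict L, frames {G,Q}
L -> fault, evict G, frames {Q,L}
F -> fault, evict Q, frames {L,F}
G -> fault, evict L, frames {F,G}
F -> hit
Q -> fault, evict G, frames {F,Q}
L -> fault, evict F, frames {Q,L}
Q -> hit
F -> fault, evict L, frames {Q,F}
L -> fault, evict Q, frames {F,L}
Q -> fault, evict F, frames {L,Q}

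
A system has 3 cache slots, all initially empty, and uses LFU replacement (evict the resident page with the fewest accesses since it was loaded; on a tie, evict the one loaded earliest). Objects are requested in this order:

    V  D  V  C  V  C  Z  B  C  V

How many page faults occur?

V -> fault, frames {V}
D -> fault, frames {V,D}
V -> hit
C -> fault, frames {V,D,C}
V -> hit
C -> hit
Z -> fault, evict D, frames {V,C,Z}
B -> fault, evict Z, frames {V,C,B}
C -> hit
V -> hit
Page faults: 5.

5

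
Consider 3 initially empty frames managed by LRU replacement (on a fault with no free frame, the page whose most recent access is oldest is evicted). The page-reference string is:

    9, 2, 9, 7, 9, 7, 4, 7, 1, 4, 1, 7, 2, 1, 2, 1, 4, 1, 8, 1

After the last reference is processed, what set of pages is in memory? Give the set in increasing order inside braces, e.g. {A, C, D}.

9: fault, frames [9]
2: fault, frames [9, 2]
9: hit
7: fault, frames [2, 9, 7]
9: hit
7: hit
4: fault, evict 2, frames [9, 7, 4]
7: hit
1: fault, evict 9, frames [4, 7, 1]
4: hit
1: hit
7: hit
2: fault, evict 4, frames [1, 7, 2]
1: hit
2: hit
1: hit
4: fault, evict 7, frames [2, 1, 4]
1: hit
8: fault, evict 2, frames [4, 1, 8]
1: hit

{1, 4, 8}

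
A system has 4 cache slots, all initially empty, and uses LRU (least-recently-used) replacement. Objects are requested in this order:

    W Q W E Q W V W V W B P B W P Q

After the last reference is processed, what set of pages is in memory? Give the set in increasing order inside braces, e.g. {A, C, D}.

{B, P, Q, W}

W → fault, frames {W}
Q → fault, frames {W,Q}
W → hit
E → fault, frames {Q,W,E}
Q → hit
W → hit
V → fault, frames {E,Q,W,V}
W → hit
V → hit
W → hit
B → fault, evict E, frames {Q,V,W,B}
P → fault, evict Q, frames {V,W,B,P}
B → hit
W → hit
P → hit
Q → fault, evict V, frames {B,W,P,Q}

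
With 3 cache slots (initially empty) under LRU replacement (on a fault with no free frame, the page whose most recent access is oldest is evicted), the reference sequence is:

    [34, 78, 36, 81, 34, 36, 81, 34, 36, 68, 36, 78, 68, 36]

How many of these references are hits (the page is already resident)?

7

34 -> fault, frames (34)
78 -> fault, frames (34 78)
36 -> fault, frames (34 78 36)
81 -> fault, evict 34, frames (78 36 81)
34 -> fault, evict 78, frames (36 81 34)
36 -> hit
81 -> hit
34 -> hit
36 -> hit
68 -> fault, evict 81, frames (34 36 68)
36 -> hit
78 -> fault, evict 34, frames (68 36 78)
68 -> hit
36 -> hit
Hits: 7.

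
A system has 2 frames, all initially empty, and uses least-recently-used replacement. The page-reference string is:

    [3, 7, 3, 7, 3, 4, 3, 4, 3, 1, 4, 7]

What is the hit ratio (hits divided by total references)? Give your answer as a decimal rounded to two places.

0.50

3 → miss, frames (3)
7 → miss, frames (3 7)
3 → hit
7 → hit
3 → hit
4 → miss, evict 7, frames (3 4)
3 → hit
4 → hit
3 → hit
1 → miss, evict 4, frames (3 1)
4 → miss, evict 3, frames (1 4)
7 → miss, evict 1, frames (4 7)
Hits: 6 of 12 references → 6/12 = 0.5000.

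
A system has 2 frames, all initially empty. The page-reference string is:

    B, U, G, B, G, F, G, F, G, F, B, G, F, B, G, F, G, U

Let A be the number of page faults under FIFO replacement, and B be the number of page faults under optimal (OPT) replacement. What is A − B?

2

Under FIFO: F F F F . F F . . . F . F . F . . F → 10 faults.
Under OPT: F F F . . F . . . . F . F . F . . F → 8 faults.
A − B = 10 − 8 = 2.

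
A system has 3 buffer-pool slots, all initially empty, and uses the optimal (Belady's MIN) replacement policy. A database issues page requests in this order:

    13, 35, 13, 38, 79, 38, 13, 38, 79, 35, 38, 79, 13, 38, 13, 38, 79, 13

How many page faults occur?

6

13 -> miss, frames {13}
35 -> miss, frames {13,35}
13 -> hit
38 -> miss, frames {13,35,38}
79 -> miss, evict 35, frames {13,38,79}
38 -> hit
13 -> hit
38 -> hit
79 -> hit
35 -> miss, evict 13, frames {38,79,35}
38 -> hit
79 -> hit
13 -> miss, evict 35, frames {38,79,13}
38 -> hit
13 -> hit
38 -> hit
79 -> hit
13 -> hit
Page faults: 6.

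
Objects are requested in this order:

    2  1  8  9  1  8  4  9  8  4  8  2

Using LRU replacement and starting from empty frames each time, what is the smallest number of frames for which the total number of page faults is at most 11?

f=1: 12 faults
f=2: 11 faults
f=3: 7 faults
f=4: 6 faults
f=5: 5 faults
Smallest f with faults ≤ 11 is 2.

2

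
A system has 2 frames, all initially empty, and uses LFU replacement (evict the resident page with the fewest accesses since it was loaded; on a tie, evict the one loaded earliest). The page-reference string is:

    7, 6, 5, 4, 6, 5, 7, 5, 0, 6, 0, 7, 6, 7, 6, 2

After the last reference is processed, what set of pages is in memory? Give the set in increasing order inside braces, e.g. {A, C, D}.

{2, 5}

7 → miss, frames [7]
6 → miss, frames [7, 6]
5 → miss, evict 7, frames [6, 5]
4 → miss, evict 6, frames [5, 4]
6 → miss, evict 5, frames [4, 6]
5 → miss, evict 4, frames [6, 5]
7 → miss, evict 6, frames [5, 7]
5 → hit
0 → miss, evict 7, frames [5, 0]
6 → miss, evict 0, frames [5, 6]
0 → miss, evict 6, frames [5, 0]
7 → miss, evict 0, frames [5, 7]
6 → miss, evict 7, frames [5, 6]
7 → miss, evict 6, frames [5, 7]
6 → miss, evict 7, frames [5, 6]
2 → miss, evict 6, frames [5, 2]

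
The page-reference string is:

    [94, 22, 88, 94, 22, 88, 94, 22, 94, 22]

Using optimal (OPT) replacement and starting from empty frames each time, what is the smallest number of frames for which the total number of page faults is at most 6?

2

f=1: 10 faults
f=2: 5 faults
f=3: 3 faults
Smallest f with faults ≤ 6 is 2.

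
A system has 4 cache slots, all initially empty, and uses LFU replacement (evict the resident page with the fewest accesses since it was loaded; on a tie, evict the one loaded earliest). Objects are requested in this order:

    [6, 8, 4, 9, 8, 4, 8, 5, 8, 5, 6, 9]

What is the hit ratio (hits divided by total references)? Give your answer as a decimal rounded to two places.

6 -> fault, frames [6]
8 -> fault, frames [6, 8]
4 -> fault, frames [6, 8, 4]
9 -> fault, frames [6, 8, 4, 9]
8 -> hit
4 -> hit
8 -> hit
5 -> fault, evict 6, frames [8, 4, 9, 5]
8 -> hit
5 -> hit
6 -> fault, evict 9, frames [8, 4, 5, 6]
9 -> fault, evict 6, frames [8, 4, 5, 9]
Hits: 5 of 12 references → 5/12 = 0.4167.

0.42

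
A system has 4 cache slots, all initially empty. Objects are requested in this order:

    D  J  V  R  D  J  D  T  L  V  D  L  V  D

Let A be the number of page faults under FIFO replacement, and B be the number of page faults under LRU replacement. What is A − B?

Under FIFO: F F F F . . . F F . F . F . → 8 faults.
Under LRU: F F F F . . . F F F . . . . → 7 faults.
A − B = 8 − 7 = 1.

1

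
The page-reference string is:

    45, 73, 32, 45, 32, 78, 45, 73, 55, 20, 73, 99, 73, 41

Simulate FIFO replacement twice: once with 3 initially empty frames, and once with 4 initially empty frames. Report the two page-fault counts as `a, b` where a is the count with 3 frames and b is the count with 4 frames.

11, 9

3 frames: F F F . . F F F F F . F F F → 11 faults.
4 frames: F F F . . F . . F F F F . F → 9 faults.
9 < 11: adding a frame reduced faults, as is typical.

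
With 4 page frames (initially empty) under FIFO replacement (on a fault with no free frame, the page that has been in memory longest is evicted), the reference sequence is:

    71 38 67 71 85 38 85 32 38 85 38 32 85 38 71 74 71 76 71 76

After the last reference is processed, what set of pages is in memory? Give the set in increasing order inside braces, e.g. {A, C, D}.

71 → miss, frames {71}
38 → miss, frames {71,38}
67 → miss, frames {71,38,67}
71 → hit
85 → miss, frames {71,38,67,85}
38 → hit
85 → hit
32 → miss, evict 71, frames {38,67,85,32}
38 → hit
85 → hit
38 → hit
32 → hit
85 → hit
38 → hit
71 → miss, evict 38, frames {67,85,32,71}
74 → miss, evict 67, frames {85,32,71,74}
71 → hit
76 → miss, evict 85, frames {32,71,74,76}
71 → hit
76 → hit

{32, 71, 74, 76}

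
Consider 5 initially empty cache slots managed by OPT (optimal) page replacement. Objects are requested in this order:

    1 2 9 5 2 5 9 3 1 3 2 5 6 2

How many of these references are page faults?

1: fault, frames [1]
2: fault, frames [1, 2]
9: fault, frames [1, 2, 9]
5: fault, frames [1, 2, 9, 5]
2: hit
5: hit
9: hit
3: fault, frames [1, 2, 9, 5, 3]
1: hit
3: hit
2: hit
5: hit
6: fault, evict 3, frames [1, 2, 9, 5, 6]
2: hit
Page faults: 6.

6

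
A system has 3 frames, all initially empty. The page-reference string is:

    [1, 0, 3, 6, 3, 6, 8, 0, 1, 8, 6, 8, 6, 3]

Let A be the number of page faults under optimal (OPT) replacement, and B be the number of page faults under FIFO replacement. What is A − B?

-3

Under OPT: F F F F . . F . F . . . . F → 7 faults.
Under FIFO: F F F F . . F F F . F F . F → 10 faults.
A − B = 7 − 10 = -3.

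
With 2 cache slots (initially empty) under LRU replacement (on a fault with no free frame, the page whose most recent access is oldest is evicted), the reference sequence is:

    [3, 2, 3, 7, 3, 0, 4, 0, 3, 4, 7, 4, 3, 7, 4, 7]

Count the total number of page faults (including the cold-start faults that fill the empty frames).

11

3 → fault, frames {3}
2 → fault, frames {3,2}
3 → hit
7 → fault, evict 2, frames {3,7}
3 → hit
0 → fault, evict 7, frames {3,0}
4 → fault, evict 3, frames {0,4}
0 → hit
3 → fault, evict 4, frames {0,3}
4 → fault, evict 0, frames {3,4}
7 → fault, evict 3, frames {4,7}
4 → hit
3 → fault, evict 7, frames {4,3}
7 → fault, evict 4, frames {3,7}
4 → fault, evict 3, frames {7,4}
7 → hit
Page faults: 11.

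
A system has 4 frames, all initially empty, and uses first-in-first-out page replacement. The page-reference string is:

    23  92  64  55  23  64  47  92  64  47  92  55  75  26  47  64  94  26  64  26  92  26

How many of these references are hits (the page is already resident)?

12

23 -> fault, frames (23)
92 -> fault, frames (23 92)
64 -> fault, frames (23 92 64)
55 -> fault, frames (23 92 64 55)
23 -> hit
64 -> hit
47 -> fault, evict 23, frames (92 64 55 47)
92 -> hit
64 -> hit
47 -> hit
92 -> hit
55 -> hit
75 -> fault, evict 92, frames (64 55 47 75)
26 -> fault, evict 64, frames (55 47 75 26)
47 -> hit
64 -> fault, evict 55, frames (47 75 26 64)
94 -> fault, evict 47, frames (75 26 64 94)
26 -> hit
64 -> hit
26 -> hit
92 -> fault, evict 75, frames (26 64 94 92)
26 -> hit
Hits: 12.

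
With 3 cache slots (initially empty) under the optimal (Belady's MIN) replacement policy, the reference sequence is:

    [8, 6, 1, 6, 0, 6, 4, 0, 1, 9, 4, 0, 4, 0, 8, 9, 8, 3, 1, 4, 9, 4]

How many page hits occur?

13

8: fault, frames (8)
6: fault, frames (8 6)
1: fault, frames (8 6 1)
6: hit
0: fault, evict 8, frames (6 1 0)
6: hit
4: fault, evict 6, frames (1 0 4)
0: hit
1: hit
9: fault, evict 1, frames (0 4 9)
4: hit
0: hit
4: hit
0: hit
8: fault, evict 0, frames (4 9 8)
9: hit
8: hit
3: fault, evict 8, frames (4 9 3)
1: fault, evict 3, frames (4 9 1)
4: hit
9: hit
4: hit
Hits: 13.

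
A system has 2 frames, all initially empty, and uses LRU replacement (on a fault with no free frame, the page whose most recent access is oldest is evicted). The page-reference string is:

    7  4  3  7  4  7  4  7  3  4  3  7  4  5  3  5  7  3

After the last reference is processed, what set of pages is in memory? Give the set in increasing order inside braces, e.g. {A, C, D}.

7 -> fault, frames [7]
4 -> fault, frames [7, 4]
3 -> fault, evict 7, frames [4, 3]
7 -> fault, evict 4, frames [3, 7]
4 -> fault, evict 3, frames [7, 4]
7 -> hit
4 -> hit
7 -> hit
3 -> fault, evict 4, frames [7, 3]
4 -> fault, evict 7, frames [3, 4]
3 -> hit
7 -> fault, evict 4, frames [3, 7]
4 -> fault, evict 3, frames [7, 4]
5 -> fault, evict 7, frames [4, 5]
3 -> fault, evict 4, frames [5, 3]
5 -> hit
7 -> fault, evict 3, frames [5, 7]
3 -> fault, evict 5, frames [7, 3]

{3, 7}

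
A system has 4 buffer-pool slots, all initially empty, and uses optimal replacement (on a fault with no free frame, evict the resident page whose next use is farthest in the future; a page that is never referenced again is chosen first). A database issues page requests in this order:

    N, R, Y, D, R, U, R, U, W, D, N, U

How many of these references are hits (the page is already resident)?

6

N: miss, frames [N]
R: miss, frames [N, R]
Y: miss, frames [N, R, Y]
D: miss, frames [N, R, Y, D]
R: hit
U: miss, evict Y, frames [N, R, D, U]
R: hit
U: hit
W: miss, evict R, frames [N, D, U, W]
D: hit
N: hit
U: hit
Hits: 6.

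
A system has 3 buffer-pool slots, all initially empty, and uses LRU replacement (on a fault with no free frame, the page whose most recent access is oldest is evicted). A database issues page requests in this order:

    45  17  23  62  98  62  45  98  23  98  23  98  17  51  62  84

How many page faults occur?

45 -> fault, frames {45}
17 -> fault, frames {45,17}
23 -> fault, frames {45,17,23}
62 -> fault, evict 45, frames {17,23,62}
98 -> fault, evict 17, frames {23,62,98}
62 -> hit
45 -> fault, evict 23, frames {98,62,45}
98 -> hit
23 -> fault, evict 62, frames {45,98,23}
98 -> hit
23 -> hit
98 -> hit
17 -> fault, evict 45, frames {23,98,17}
51 -> fault, evict 23, frames {98,17,51}
62 -> fault, evict 98, frames {17,51,62}
84 -> fault, evict 17, frames {51,62,84}
Page faults: 11.

11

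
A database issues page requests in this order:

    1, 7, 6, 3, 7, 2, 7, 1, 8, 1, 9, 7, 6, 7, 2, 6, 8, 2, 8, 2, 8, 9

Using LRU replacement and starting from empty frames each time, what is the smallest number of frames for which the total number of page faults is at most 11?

5

f=1: 22 faults
f=2: 16 faults
f=3: 13 faults
f=4: 12 faults
f=5: 10 faults
f=6: 8 faults
f=7: 7 faults
Smallest f with faults ≤ 11 is 5.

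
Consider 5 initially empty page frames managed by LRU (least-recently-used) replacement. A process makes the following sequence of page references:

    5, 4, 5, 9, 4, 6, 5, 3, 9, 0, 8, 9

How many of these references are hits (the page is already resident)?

5

5 -> fault, frames {5}
4 -> fault, frames {5,4}
5 -> hit
9 -> fault, frames {4,5,9}
4 -> hit
6 -> fault, frames {5,9,4,6}
5 -> hit
3 -> fault, frames {9,4,6,5,3}
9 -> hit
0 -> fault, evict 4, frames {6,5,3,9,0}
8 -> fault, evict 6, frames {5,3,9,0,8}
9 -> hit
Hits: 5.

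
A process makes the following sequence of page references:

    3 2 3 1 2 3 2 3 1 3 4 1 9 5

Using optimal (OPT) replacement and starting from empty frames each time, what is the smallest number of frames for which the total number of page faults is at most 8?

2

f=1: 14 faults
f=2: 8 faults
f=3: 6 faults
f=4: 6 faults
f=5: 6 faults
f=6: 6 faults
Smallest f with faults ≤ 8 is 2.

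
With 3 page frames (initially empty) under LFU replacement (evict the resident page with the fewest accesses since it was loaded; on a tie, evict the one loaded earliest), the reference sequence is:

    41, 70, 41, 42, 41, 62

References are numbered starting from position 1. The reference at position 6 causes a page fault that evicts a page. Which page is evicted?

pos 1: 41 → miss, frames [41]
pos 2: 70 → miss, frames [41, 70]
pos 3: 41 → hit
pos 4: 42 → miss, frames [41, 70, 42]
pos 5: 41 → hit
pos 6: 62 → miss, evict 70, frames [41, 42, 62]
At position 6, page 70 is evicted.

70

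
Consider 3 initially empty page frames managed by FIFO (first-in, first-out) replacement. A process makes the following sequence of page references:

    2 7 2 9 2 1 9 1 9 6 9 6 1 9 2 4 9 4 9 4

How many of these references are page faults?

2 → miss, frames (2)
7 → miss, frames (2 7)
2 → hit
9 → miss, frames (2 7 9)
2 → hit
1 → miss, evict 2, frames (7 9 1)
9 → hit
1 → hit
9 → hit
6 → miss, evict 7, frames (9 1 6)
9 → hit
6 → hit
1 → hit
9 → hit
2 → miss, evict 9, frames (1 6 2)
4 → miss, evict 1, frames (6 2 4)
9 → miss, evict 6, frames (2 4 9)
4 → hit
9 → hit
4 → hit
Page faults: 8.

8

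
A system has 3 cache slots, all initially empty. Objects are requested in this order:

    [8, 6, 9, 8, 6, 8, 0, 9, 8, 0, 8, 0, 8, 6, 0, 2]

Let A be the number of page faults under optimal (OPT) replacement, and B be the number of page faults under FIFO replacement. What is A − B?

-1

Under OPT: F F F . . . F . . . . . . F . F → 6 faults.
Under FIFO: F F F . . . F . F . . . . F . F → 7 faults.
A − B = 6 − 7 = -1.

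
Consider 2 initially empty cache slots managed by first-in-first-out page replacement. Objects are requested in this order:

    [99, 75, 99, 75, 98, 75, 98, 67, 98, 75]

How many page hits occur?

5

99 → miss, frames (99)
75 → miss, frames (99 75)
99 → hit
75 → hit
98 → miss, evict 99, frames (75 98)
75 → hit
98 → hit
67 → miss, evict 75, frames (98 67)
98 → hit
75 → miss, evict 98, frames (67 75)
Hits: 5.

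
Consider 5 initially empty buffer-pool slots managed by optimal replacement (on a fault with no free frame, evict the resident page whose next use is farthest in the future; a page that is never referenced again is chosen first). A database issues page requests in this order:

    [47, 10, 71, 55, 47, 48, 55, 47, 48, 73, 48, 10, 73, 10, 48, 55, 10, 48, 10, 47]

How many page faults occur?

6

47 → miss, frames (47)
10 → miss, frames (47 10)
71 → miss, frames (47 10 71)
55 → miss, frames (47 10 71 55)
47 → hit
48 → miss, frames (47 10 71 55 48)
55 → hit
47 → hit
48 → hit
73 → miss, evict 71, frames (47 10 55 48 73)
48 → hit
10 → hit
73 → hit
10 → hit
48 → hit
55 → hit
10 → hit
48 → hit
10 → hit
47 → hit
Page faults: 6.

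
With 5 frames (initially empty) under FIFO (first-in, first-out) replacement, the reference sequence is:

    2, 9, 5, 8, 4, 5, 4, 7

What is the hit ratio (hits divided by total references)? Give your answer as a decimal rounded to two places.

0.25

2 → fault, frames [2]
9 → fault, frames [2, 9]
5 → fault, frames [2, 9, 5]
8 → fault, frames [2, 9, 5, 8]
4 → fault, frames [2, 9, 5, 8, 4]
5 → hit
4 → hit
7 → fault, evict 2, frames [9, 5, 8, 4, 7]
Hits: 2 of 8 references → 2/8 = 0.2500.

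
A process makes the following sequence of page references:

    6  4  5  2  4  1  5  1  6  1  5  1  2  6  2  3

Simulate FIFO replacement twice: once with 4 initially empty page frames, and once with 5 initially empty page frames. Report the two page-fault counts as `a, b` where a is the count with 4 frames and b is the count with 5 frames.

7, 6

4 frames: F F F F . F . . F . . . . . . F → 7 faults.
5 frames: F F F F . F . . . . . . . . . F → 6 faults.
6 < 7: adding a frame reduced faults, as is typical.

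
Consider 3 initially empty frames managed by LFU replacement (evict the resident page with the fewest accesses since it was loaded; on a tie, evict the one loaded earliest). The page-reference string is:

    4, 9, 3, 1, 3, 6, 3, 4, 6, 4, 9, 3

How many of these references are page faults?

4: fault, frames {4}
9: fault, frames {4,9}
3: fault, frames {4,9,3}
1: fault, evict 4, frames {9,3,1}
3: hit
6: fault, evict 9, frames {3,1,6}
3: hit
4: fault, evict 1, frames {3,6,4}
6: hit
4: hit
9: fault, evict 6, frames {3,4,9}
3: hit
Page faults: 7.

7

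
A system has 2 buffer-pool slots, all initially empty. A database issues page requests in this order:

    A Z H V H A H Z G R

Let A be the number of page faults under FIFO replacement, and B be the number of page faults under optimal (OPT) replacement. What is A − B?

Under FIFO: F F F F . F F F F F → 9 faults.
Under OPT: F F F F . F . F F F → 8 faults.
A − B = 9 − 8 = 1.

1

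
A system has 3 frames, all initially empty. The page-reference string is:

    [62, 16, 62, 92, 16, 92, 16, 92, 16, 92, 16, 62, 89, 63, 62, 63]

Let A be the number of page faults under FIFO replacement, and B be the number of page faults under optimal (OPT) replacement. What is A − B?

1

Under FIFO: F F . F . . . . . . . . F F F . → 6 faults.
Under OPT: F F . F . . . . . . . . F F . . → 5 faults.
A − B = 6 − 5 = 1.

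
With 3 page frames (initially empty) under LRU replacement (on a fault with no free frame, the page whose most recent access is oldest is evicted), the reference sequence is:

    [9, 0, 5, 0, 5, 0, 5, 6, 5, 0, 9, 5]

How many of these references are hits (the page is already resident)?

7

9: miss, frames (9)
0: miss, frames (9 0)
5: miss, frames (9 0 5)
0: hit
5: hit
0: hit
5: hit
6: miss, evict 9, frames (0 5 6)
5: hit
0: hit
9: miss, evict 6, frames (5 0 9)
5: hit
Hits: 7.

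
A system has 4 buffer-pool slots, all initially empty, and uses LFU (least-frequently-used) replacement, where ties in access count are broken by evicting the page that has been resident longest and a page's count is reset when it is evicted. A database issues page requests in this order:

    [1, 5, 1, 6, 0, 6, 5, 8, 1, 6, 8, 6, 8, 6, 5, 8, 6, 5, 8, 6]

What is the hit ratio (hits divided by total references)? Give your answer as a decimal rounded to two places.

1 -> miss, frames [1]
5 -> miss, frames [1, 5]
1 -> hit
6 -> miss, frames [1, 5, 6]
0 -> miss, frames [1, 5, 6, 0]
6 -> hit
5 -> hit
8 -> miss, evict 0, frames [1, 5, 6, 8]
1 -> hit
6 -> hit
8 -> hit
6 -> hit
8 -> hit
6 -> hit
5 -> hit
8 -> hit
6 -> hit
5 -> hit
8 -> hit
6 -> hit
Hits: 15 of 20 references → 15/20 = 0.7500.

0.75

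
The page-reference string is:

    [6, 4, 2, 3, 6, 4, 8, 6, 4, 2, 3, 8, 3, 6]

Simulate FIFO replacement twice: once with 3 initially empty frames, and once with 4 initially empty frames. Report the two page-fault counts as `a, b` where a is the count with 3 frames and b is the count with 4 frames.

3 frames: F F F F F F F . . F F . . F → 10 faults.
4 frames: F F F F . . F F F F F F . F → 11 faults.
11 > 10: adding a frame increased faults — Belady's anomaly.

10, 11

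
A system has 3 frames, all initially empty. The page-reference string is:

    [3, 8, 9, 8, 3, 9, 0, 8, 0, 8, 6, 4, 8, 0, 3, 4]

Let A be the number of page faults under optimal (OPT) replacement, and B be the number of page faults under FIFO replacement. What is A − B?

Under OPT: F F F . . . F . . . F F . . F . → 7 faults.
Under FIFO: F F F . . . F . . . F F F F F F → 10 faults.
A − B = 7 − 10 = -3.

-3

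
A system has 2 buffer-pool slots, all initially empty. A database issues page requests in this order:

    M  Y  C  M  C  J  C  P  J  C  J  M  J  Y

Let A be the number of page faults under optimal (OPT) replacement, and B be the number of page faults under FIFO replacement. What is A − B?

-4

Under OPT: F F F . . F . F . F . F . F → 8 faults.
Under FIFO: F F F F . F F F F F . F F F → 12 faults.
A − B = 8 − 12 = -4.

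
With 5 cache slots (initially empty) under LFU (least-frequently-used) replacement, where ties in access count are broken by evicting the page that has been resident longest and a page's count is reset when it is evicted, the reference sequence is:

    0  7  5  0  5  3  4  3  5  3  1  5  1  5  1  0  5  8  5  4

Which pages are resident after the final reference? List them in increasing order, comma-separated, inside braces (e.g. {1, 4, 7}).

{0, 1, 3, 4, 5}

0 -> miss, frames {0}
7 -> miss, frames {0,7}
5 -> miss, frames {0,7,5}
0 -> hit
5 -> hit
3 -> miss, frames {0,7,5,3}
4 -> miss, frames {0,7,5,3,4}
3 -> hit
5 -> hit
3 -> hit
1 -> miss, evict 7, frames {0,5,3,4,1}
5 -> hit
1 -> hit
5 -> hit
1 -> hit
0 -> hit
5 -> hit
8 -> miss, evict 4, frames {0,5,3,1,8}
5 -> hit
4 -> miss, evict 8, frames {0,5,3,1,4}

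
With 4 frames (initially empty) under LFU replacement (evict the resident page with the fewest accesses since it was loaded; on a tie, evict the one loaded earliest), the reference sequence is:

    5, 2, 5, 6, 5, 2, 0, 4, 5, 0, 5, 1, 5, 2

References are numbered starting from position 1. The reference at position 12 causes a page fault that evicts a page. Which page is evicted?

pos 1: 5: miss, frames (5)
pos 2: 2: miss, frames (5 2)
pos 3: 5: hit
pos 4: 6: miss, frames (5 2 6)
pos 5: 5: hit
pos 6: 2: hit
pos 7: 0: miss, frames (5 2 6 0)
pos 8: 4: miss, evict 6, frames (5 2 0 4)
pos 9: 5: hit
pos 10: 0: hit
pos 11: 5: hit
pos 12: 1: miss, evict 4, frames (5 2 0 1)
At position 12, page 4 is evicted.

4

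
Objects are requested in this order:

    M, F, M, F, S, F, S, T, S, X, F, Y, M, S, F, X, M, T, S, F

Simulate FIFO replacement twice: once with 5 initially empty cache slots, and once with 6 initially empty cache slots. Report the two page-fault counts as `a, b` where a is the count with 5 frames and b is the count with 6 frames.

5 frames: F F . . F . . F . F . F F . F . . . F . → 9 faults.
6 frames: F F . . F . . F . F . F . . . . . . . . → 6 faults.
6 < 9: adding a frame reduced faults, as is typical.

9, 6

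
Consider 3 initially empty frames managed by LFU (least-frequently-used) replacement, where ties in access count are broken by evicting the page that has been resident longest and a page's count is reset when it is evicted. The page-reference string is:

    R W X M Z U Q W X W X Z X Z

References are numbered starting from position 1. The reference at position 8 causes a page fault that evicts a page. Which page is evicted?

Z

pos 1: R -> fault, frames [R]
pos 2: W -> fault, frames [R, W]
pos 3: X -> fault, frames [R, W, X]
pos 4: M -> fault, evict R, frames [W, X, M]
pos 5: Z -> fault, evict W, frames [X, M, Z]
pos 6: U -> fault, evict X, frames [M, Z, U]
pos 7: Q -> fault, evict M, frames [Z, U, Q]
pos 8: W -> fault, evict Z, frames [U, Q, W]
At position 8, page Z is evicted.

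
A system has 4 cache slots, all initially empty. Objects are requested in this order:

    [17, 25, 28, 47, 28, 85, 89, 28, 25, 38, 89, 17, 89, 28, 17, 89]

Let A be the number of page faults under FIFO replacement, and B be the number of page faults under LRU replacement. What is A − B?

1

Under FIFO: F F F F . F F . F F . F . F . F → 11 faults.
Under LRU: F F F F . F F . F F . F . F . . → 10 faults.
A − B = 11 − 10 = 1.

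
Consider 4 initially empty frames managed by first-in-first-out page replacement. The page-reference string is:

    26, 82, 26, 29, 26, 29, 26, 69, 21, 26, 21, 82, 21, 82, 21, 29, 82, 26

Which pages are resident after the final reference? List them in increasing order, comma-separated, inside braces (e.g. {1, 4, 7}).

{21, 26, 29, 82}

26: fault, frames {26}
82: fault, frames {26,82}
26: hit
29: fault, frames {26,82,29}
26: hit
29: hit
26: hit
69: fault, frames {26,82,29,69}
21: fault, evict 26, frames {82,29,69,21}
26: fault, evict 82, frames {29,69,21,26}
21: hit
82: fault, evict 29, frames {69,21,26,82}
21: hit
82: hit
21: hit
29: fault, evict 69, frames {21,26,82,29}
82: hit
26: hit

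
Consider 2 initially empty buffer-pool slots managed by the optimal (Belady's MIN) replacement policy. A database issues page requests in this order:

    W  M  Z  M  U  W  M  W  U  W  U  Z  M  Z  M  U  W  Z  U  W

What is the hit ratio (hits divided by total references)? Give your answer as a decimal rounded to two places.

W -> miss, frames [W]
M -> miss, frames [W, M]
Z -> miss, evict W, frames [M, Z]
M -> hit
U -> miss, evict Z, frames [M, U]
W -> miss, evict U, frames [M, W]
M -> hit
W -> hit
U -> miss, evict M, frames [W, U]
W -> hit
U -> hit
Z -> miss, evict W, frames [U, Z]
M -> miss, evict U, frames [Z, M]
Z -> hit
M -> hit
U -> miss, evict M, frames [Z, U]
W -> miss, evict U, frames [Z, W]
Z -> hit
U -> miss, evict Z, frames [W, U]
W -> hit
Hits: 9 of 20 references → 9/20 = 0.4500.

0.45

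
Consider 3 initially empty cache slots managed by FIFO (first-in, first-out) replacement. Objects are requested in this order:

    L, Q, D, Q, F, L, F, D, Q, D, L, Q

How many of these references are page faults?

7

L: fault, frames (L)
Q: fault, frames (L Q)
D: fault, frames (L Q D)
Q: hit
F: fault, evict L, frames (Q D F)
L: fault, evict Q, frames (D F L)
F: hit
D: hit
Q: fault, evict D, frames (F L Q)
D: fault, evict F, frames (L Q D)
L: hit
Q: hit
Page faults: 7.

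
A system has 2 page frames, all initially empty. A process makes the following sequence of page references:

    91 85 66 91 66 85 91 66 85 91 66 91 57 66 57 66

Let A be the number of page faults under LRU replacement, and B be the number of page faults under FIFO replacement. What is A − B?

3

Under LRU: F F F F . F F F F F F . F F . . → 12 faults.
Under FIFO: F F F F . F . F . F . . F F . . → 9 faults.
A − B = 12 − 9 = 3.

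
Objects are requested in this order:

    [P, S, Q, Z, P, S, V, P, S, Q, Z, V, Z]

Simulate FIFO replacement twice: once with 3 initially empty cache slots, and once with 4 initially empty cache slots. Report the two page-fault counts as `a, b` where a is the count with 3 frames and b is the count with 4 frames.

9, 10

3 frames: F F F F F F F . . F F . . → 9 faults.
4 frames: F F F F . . F F F F F F . → 10 faults.
10 > 9: adding a frame increased faults — Belady's anomaly.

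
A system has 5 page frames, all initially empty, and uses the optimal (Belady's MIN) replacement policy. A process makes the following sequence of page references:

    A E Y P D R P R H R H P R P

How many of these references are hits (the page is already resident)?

A -> fault, frames [A]
E -> fault, frames [A, E]
Y -> fault, frames [A, E, Y]
P -> fault, frames [A, E, Y, P]
D -> fault, frames [A, E, Y, P, D]
R -> fault, evict D, frames [A, E, Y, P, R]
P -> hit
R -> hit
H -> fault, evict Y, frames [A, E, P, R, H]
R -> hit
H -> hit
P -> hit
R -> hit
P -> hit
Hits: 7.

7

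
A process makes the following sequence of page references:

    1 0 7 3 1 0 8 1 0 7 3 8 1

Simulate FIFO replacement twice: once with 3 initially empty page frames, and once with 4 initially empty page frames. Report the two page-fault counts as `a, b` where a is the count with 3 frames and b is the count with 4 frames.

3 frames: F F F F F F F . . F F . F → 10 faults.
4 frames: F F F F . . F F F F F F F → 11 faults.
11 > 10: adding a frame increased faults — Belady's anomaly.

10, 11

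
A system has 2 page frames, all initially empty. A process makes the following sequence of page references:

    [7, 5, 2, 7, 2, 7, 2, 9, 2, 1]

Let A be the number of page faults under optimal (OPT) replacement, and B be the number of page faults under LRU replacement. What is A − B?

-1

Under OPT: F F F . . . . F . F → 5 faults.
Under LRU: F F F F . . . F . F → 6 faults.
A − B = 5 − 6 = -1.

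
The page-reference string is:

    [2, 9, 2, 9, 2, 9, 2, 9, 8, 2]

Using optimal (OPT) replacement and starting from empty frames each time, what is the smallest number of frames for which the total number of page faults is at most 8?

2

f=1: 10 faults
f=2: 3 faults
f=3: 3 faults
Smallest f with faults ≤ 8 is 2.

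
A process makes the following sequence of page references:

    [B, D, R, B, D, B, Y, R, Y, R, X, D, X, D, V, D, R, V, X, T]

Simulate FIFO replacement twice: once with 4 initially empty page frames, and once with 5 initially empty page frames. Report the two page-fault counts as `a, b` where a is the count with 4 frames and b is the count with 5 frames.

9, 7

4 frames: F F F . . . F . . . F . . . F F F . . F → 9 faults.
5 frames: F F F . . . F . . . F . . . F . . . . F → 7 faults.
7 < 9: adding a frame reduced faults, as is typical.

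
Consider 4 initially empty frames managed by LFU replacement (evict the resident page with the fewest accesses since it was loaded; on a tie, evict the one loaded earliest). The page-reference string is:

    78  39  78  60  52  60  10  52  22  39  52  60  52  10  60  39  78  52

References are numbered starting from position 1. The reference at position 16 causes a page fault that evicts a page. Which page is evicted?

pos 1: 78 -> fault, frames [78]
pos 2: 39 -> fault, frames [78, 39]
pos 3: 78 -> hit
pos 4: 60 -> fault, frames [78, 39, 60]
pos 5: 52 -> fault, frames [78, 39, 60, 52]
pos 6: 60 -> hit
pos 7: 10 -> fault, evict 39, frames [78, 60, 52, 10]
pos 8: 52 -> hit
pos 9: 22 -> fault, evict 10, frames [78, 60, 52, 22]
pos 10: 39 -> fault, evict 22, frames [78, 60, 52, 39]
pos 11: 52 -> hit
pos 12: 60 -> hit
pos 13: 52 -> hit
pos 14: 10 -> fault, evict 39, frames [78, 60, 52, 10]
pos 15: 60 -> hit
pos 16: 39 -> fault, evict 10, frames [78, 60, 52, 39]
At position 16, page 10 is evicted.

10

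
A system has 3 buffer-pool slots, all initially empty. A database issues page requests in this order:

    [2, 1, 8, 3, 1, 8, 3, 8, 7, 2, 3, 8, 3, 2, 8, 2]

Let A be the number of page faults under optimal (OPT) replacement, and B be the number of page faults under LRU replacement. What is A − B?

Under OPT: F F F F . . . . F F . . . . . . → 6 faults.
Under LRU: F F F F . . . . F F F F . . . . → 8 faults.
A − B = 6 − 8 = -2.

-2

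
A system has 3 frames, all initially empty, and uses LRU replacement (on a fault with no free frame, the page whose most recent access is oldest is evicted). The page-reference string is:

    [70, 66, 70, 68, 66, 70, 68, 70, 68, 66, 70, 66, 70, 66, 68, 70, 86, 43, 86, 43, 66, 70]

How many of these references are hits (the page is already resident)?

15

70 -> fault, frames [70]
66 -> fault, frames [70, 66]
70 -> hit
68 -> fault, frames [66, 70, 68]
66 -> hit
70 -> hit
68 -> hit
70 -> hit
68 -> hit
66 -> hit
70 -> hit
66 -> hit
70 -> hit
66 -> hit
68 -> hit
70 -> hit
86 -> fault, evict 66, frames [68, 70, 86]
43 -> fault, evict 68, frames [70, 86, 43]
86 -> hit
43 -> hit
66 -> fault, evict 70, frames [86, 43, 66]
70 -> fault, evict 86, frames [43, 66, 70]
Hits: 15.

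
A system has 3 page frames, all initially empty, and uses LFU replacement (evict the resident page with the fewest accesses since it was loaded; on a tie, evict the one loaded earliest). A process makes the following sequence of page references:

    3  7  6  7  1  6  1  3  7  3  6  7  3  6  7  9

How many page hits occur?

3 -> fault, frames [3]
7 -> fault, frames [3, 7]
6 -> fault, frames [3, 7, 6]
7 -> hit
1 -> fault, evict 3, frames [7, 6, 1]
6 -> hit
1 -> hit
3 -> fault, evict 7, frames [6, 1, 3]
7 -> fault, evict 3, frames [6, 1, 7]
3 -> fault, evict 7, frames [6, 1, 3]
6 -> hit
7 -> fault, evict 3, frames [6, 1, 7]
3 -> fault, evict 7, frames [6, 1, 3]
6 -> hit
7 -> fault, evict 3, frames [6, 1, 7]
9 -> fault, evict 7, frames [6, 1, 9]
Hits: 5.

5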